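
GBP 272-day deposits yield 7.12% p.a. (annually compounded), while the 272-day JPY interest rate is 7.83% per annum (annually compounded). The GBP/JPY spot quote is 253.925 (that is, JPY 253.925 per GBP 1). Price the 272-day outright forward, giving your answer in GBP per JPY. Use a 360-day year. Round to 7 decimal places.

T = 272/360 years.
JPY growth factor: (1 + 0.0783)^(272/360) = 1.0586115.
Growth of 1 GBP over T: (1 + 0.0712)^(272/360) = 1.0533407.
Forward (JPY per GBP) = 253.925 × 1.0586115 / 1.0533407 = 255.1956.
Quoted the other way: 1/255.1956 = 0.0039186 GBP per JPY.

0.0039186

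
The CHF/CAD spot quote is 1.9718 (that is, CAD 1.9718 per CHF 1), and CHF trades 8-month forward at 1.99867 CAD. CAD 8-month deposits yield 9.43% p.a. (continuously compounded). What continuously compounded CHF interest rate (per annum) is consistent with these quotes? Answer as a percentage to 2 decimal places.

T = 8/12 years.
F/S = 1.99867/1.9718 = 1.0136271 = (growth of CAD) / (growth of CHF).
CAD growth factor: e^(0.0943×8/12) = 1.0648848.
Hence g_CHF = 1.0505686.
Take logs: ln 1.0505686 / (8/12) = 0.073997, so 7.40%.

7.40%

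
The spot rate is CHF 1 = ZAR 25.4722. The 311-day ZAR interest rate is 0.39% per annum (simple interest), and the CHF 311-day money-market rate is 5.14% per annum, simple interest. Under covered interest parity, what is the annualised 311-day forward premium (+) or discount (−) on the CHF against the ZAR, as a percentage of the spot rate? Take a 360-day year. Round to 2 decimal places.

T = 311/360 years.
F = S · g_ZAR/g_CHF = 25.4722 × 1.0033692/1.0444039 = 24.4713955.
Annualised premium = (F − S)/S × (1/T) = (24.4713955 − 25.4722)/25.4722 ÷ (311/360) = -4.55%.

-4.55%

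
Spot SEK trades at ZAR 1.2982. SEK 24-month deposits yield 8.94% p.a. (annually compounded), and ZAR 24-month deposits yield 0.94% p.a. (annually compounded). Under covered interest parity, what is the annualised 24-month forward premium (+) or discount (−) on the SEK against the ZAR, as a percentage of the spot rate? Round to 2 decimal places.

-7.07%

T = 2 years.
F = S · g_ZAR/g_SEK = 1.2982 × 1.0188884/1.1867924 = 1.1145344.
Annualised premium = (F − S)/S × (1/T) = (1.1145344 − 1.2982)/1.2982 ÷ 2 = -7.07%.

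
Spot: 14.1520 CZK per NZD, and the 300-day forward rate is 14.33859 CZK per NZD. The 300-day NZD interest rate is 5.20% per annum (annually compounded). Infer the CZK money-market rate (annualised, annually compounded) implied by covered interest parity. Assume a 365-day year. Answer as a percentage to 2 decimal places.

6.89%

T = 300/365 years.
CIP gives F = S · g_CZK/g_NZD, so g_CZK/g_NZD = 14.33859/14.152 = 1.0131847.
NZD growth factor: (1 + 0.0520)^(300/365) = 1.0425458.
So the CZK growth factor = 1.0562915.
Annualise: 1.0562915^(365/300) − 1 = 0.068900 = 6.89%.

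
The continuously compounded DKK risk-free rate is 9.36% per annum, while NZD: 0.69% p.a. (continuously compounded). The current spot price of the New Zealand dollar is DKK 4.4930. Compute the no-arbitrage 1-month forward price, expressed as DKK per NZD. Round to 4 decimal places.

4.5256

T = 1/12 years.
DKK growth factor: e^(0.0936×1/12) = 1.0078305.
NZD accumulates by e^(0.0069×1/12) = 1.0005752.
Forward (DKK per NZD) = 4.493 × 1.0078305 / 1.0005752 = 4.525579.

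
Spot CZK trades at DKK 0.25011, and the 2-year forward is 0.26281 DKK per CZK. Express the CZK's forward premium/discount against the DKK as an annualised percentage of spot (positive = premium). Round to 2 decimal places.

T = 2 years.
(F − S)/S = (0.26281 − 0.25011)/0.25011 = 0.0507777.
×(1/T) gives 2.54% p.a.

+2.54%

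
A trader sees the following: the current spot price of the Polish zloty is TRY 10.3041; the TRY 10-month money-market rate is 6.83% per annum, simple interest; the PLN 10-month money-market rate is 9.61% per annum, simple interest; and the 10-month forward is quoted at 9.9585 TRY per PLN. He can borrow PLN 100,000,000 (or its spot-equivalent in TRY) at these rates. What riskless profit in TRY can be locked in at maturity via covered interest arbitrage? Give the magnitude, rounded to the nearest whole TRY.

T = 10/12 years.
Invest the PLN and cover forward: 100,000,000 × 1.080083333333 × 9.9585 = TRY 1,075,600,987.50.
Convert at spot and invest in TRY: 100,000,000 × 10.3041 × 1.056916666667 = TRY 1,089,057,502.50.
The quoted forward undervalues PLN, so borrow PLN, convert to TRY at spot, deposit the TRY at 6.83%, and buy PLN forward at 9.9585 to cover the loan.
The gap between the two covered legs is TRY 13,456,515.

TRY 13,456,515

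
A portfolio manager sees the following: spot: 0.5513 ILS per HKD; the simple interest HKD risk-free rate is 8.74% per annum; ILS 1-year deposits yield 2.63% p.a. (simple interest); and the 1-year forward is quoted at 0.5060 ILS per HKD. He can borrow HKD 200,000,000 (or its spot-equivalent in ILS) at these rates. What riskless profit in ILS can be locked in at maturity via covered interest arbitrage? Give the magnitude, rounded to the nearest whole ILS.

ILS 3,114,958

T = 1 year.
Keep in HKD, deliver into the forward: 200,000,000·1.087400·0.5060 = ILS 110,044,880.00.
Swap to ILS now, deposit: 200,000,000·0.5513·1.026300 = ILS 113,159,838.00.
The quoted forward undervalues HKD, so borrow HKD, convert to ILS at spot, deposit the ILS at 2.63%, and buy HKD forward at 0.5060 to cover the loan.
The gap between the two covered legs is ILS 3,114,958.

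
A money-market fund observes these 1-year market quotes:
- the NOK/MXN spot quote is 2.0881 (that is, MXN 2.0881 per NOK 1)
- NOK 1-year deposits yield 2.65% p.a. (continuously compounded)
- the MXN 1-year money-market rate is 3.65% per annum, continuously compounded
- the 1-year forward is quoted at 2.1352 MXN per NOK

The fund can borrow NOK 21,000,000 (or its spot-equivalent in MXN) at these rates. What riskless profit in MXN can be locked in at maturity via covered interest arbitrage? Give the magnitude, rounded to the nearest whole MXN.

T = 1 year.
Keep in NOK, deliver into the forward: 21,000,000·1.0268542473·2.1352 = MXN 46,043,322.97.
Swap to MXN now, deposit: 21,000,000·2.0881·1.037174304 = MXN 45,480,196.95.
The quoted forward overvalues NOK, so borrow MXN, buy NOK at spot, deposit the NOK at 2.65%, and sell the proceeds forward at 2.1352.
Profit = 46,043,322.97 − 45,480,196.95 = MXN 563,126.

MXN 563,126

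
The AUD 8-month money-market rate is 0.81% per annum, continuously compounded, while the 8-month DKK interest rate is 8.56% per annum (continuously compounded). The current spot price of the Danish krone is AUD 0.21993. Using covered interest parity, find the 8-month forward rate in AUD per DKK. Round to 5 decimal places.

0.20886

T = 8/12 years.
AUD accumulates by e^(0.0081×8/12) = 1.0054146.
Growth of 1 DKK over T: e^(0.0856×8/12) = 1.0587264.
CIP: F = S · (grow AUD)/(grow DKK) = 0.21993 × 1.0054146/1.0587264 = 0.2088555 AUD per DKK.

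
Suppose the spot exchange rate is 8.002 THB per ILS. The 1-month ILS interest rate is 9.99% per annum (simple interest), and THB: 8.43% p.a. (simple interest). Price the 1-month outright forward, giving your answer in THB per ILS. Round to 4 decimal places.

T = 1/12 years.
THB accumulates by 1 + 0.0843×1/12 = 1.007025.
ILS growth factor: 1 + 0.0999×1/12 = 1.008325.
CIP: F = S · (grow THB)/(grow ILS) = 8.002 × 1.007025/1.008325 = 7.991683 THB per ILS.

7.9917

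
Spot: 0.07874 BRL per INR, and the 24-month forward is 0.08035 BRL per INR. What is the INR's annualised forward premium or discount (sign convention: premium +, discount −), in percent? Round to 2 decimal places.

T = 2 years.
INR trades forward at +2.04470% vs spot over the period.
×(1/T) gives 1.02% p.a.

+1.02%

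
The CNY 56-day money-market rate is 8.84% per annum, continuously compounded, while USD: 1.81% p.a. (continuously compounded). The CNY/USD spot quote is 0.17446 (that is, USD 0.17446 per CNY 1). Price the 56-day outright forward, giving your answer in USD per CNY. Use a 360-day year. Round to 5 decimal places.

0.17256

T = 56/360 years.
USD growth factor: e^(0.0181×56/360) = 1.0028195.
CNY growth factor: e^(0.0884×56/360) = 1.0138461.
Forward (USD per CNY) = 0.17446 × 1.0028195 / 1.0138461 = 0.1725626.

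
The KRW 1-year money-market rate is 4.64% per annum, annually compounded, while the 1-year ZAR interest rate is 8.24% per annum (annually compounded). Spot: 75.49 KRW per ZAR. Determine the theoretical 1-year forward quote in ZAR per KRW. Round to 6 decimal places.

T = 1 year.
KRW growth factor: (1 + 0.0464)^1 = 1.046400.
ZAR growth factor: (1 + 0.0824)^1 = 1.082400.
So F = 75.49 × 1.046400 / 1.082400 = 72.97925 (KRW/ZAR).
Invert for ZAR per KRW: 1 / 72.97925 = 0.013703.

0.013703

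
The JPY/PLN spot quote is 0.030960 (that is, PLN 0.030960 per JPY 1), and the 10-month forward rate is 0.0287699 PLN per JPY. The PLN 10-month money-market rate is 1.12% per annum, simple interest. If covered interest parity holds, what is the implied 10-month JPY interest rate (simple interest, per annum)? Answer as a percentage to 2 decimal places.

10.34%

T = 10/12 years.
By CIP, F/S equals the PLN-to-JPY growth ratio: 0.0287699/0.03096 = 0.9292603.
The PLN side grows by 1 + 0.0112×10/12 = 1.0093333.
Hence g_JPY = 1.0861685.
r = (1.0861685 − 1)/(10/12) = 0.103402 → 10.34%.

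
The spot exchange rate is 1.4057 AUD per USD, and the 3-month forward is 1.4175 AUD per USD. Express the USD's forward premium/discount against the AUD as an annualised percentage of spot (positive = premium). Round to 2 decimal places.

+3.36%

T = 3/12 years.
USD trades forward at +0.83944% vs spot over the period.
×(1/T) gives 3.36% p.a.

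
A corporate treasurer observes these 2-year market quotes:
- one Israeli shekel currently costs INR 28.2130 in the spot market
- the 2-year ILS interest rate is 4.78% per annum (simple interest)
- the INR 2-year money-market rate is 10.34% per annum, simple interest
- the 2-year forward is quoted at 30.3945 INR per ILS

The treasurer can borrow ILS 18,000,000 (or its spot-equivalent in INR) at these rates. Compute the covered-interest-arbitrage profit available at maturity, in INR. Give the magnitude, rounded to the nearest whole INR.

T = 2 years.
Invest the ILS and cover forward: 18,000,000 × 1.095600 × 30.3945 = INR 599,403,855.60.
Convert at spot and invest in INR: 18,000,000 × 28.2130 × 1.206800 = INR 612,854,071.20.
The quoted forward undervalues ILS, so borrow ILS, convert to INR at spot, deposit the INR at 10.34%, and buy ILS forward at 30.3945 to cover the loan.
The gap between the two covered legs is INR 13,450,216.

INR 13,450,216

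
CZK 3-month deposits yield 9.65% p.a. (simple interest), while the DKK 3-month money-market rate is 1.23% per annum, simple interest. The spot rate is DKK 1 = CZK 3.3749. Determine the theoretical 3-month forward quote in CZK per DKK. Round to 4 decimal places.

3.4457

T = 3/12 years.
Growth of 1 CZK over T: 1 + 0.0965×3/12 = 1.024125.
DKK growth factor: 1 + 0.0123×3/12 = 1.003075.
So F = 3.3749 × 1.024125 / 1.003075 = 3.445724 (CZK/DKK).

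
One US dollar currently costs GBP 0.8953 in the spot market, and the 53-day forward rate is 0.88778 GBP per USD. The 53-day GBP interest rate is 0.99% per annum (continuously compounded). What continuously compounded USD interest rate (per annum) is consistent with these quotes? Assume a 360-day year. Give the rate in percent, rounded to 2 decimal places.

T = 53/360 years.
F/S = 0.88778/0.8953 = 0.9916006 = (growth of GBP) / (growth of USD).
GBP growth factor: e^(0.0099×53/360) = 1.0014586.
Hence g_USD = 1.0099415.
r = ln(1.0099415)/(53/360) = 0.067194 → 6.72%.

6.72%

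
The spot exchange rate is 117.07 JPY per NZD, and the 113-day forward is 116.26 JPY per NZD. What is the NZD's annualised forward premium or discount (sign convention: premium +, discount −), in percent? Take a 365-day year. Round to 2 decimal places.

-2.23%

T = 113/365 years.
(F − S)/S = (116.26 − 117.07)/117.07 = -0.0069189.
Annualise by dividing by T: -0.0069189 / (113/365) = -0.022349 → -2.23%.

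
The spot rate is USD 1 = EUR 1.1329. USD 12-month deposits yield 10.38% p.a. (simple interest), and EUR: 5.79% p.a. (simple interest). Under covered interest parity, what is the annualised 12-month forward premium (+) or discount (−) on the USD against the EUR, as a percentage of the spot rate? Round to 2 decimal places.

-4.16%

T = 1 year.
No-arbitrage forward: 1.1329 × 1.057900 / 1.103800 = 1.0857899 EUR/USD.
(F − S)/S ÷ T = (1.0857899 − 1.1329)/1.1329/1 = -0.041584 → -4.16%.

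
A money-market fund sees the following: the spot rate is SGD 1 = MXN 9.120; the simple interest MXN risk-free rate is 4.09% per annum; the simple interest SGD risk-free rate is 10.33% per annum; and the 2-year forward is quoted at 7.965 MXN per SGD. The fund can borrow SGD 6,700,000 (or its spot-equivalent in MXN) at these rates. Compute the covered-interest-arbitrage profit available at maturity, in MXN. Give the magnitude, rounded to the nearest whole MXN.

MXN 1,711,495

T = 2 years.
Keep in SGD, deliver into the forward: 6,700,000·1.206600·7.965 = MXN 64,390,812.30.
Swap to MXN now, deposit: 6,700,000·9.120·1.081800 = MXN 66,102,307.20.
The quoted forward undervalues SGD, so borrow SGD, convert to MXN at spot, deposit the MXN at 4.09%, and buy SGD forward at 7.965 to cover the loan.
Arbitrage profit = |64,390,812.30 − 66,102,307.20| = MXN 1,711,495.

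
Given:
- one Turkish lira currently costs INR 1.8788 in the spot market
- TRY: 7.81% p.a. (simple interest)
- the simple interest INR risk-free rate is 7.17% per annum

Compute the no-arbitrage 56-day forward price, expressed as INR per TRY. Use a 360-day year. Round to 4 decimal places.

1.8770

T = 56/360 years.
INR growth factor: 1 + 0.0717×56/360 = 1.0111533.
Growth of 1 TRY over T: 1 + 0.0781×56/360 = 1.0121489.
CIP: F = S · (grow INR)/(grow TRY) = 1.8788 × 1.0111533/1.0121489 = 1.876952 INR per TRY.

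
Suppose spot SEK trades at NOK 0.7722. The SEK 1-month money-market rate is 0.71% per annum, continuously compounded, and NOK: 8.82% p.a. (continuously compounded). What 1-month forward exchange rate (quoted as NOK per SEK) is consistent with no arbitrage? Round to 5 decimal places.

T = 1/12 years.
NOK growth factor: e^(0.0882×1/12) = 1.0073771.
SEK accumulates by e^(0.0071×1/12) = 1.0005918.
So F = 0.7722 × 1.0073771 / 1.0005918 = 0.7774365 (NOK/SEK).

0.77744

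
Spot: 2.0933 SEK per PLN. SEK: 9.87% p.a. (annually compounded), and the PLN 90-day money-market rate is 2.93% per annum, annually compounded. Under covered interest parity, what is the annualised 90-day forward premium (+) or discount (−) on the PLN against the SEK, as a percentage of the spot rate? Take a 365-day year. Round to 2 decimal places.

+6.58%

T = 90/365 years.
F = S · g_SEK/g_PLN = 2.0933 × 1.023481/1.0071463 = 2.1272508.
(F − S)/S ÷ T = (2.1272508 − 2.0933)/2.0933/(90/365) = 0.065776 → 6.58%.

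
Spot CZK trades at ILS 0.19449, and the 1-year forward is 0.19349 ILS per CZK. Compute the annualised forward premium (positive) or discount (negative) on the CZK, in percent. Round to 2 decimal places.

T = 1 year.
Period premium: (0.19349 − 0.19449)/0.19449 = -0.0051417.
Per annum: -0.0051417 / 1 = -0.005142 = -0.51%.

-0.51%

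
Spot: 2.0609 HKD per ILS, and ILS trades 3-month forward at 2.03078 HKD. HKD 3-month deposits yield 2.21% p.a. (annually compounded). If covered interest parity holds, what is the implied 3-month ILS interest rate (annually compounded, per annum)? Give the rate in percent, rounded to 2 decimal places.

T = 3/12 years.
F/S = 2.03078/2.0609 = 0.9853850 = (growth of HKD) / (growth of ILS).
The HKD side grows by (1 + 0.0221)^(3/12) = 1.0054798.
That pins the ILS growth at 1.0203928.
Annualise: 1.0203928^(12/3) − 1 = 0.084100 = 8.41%.

8.41%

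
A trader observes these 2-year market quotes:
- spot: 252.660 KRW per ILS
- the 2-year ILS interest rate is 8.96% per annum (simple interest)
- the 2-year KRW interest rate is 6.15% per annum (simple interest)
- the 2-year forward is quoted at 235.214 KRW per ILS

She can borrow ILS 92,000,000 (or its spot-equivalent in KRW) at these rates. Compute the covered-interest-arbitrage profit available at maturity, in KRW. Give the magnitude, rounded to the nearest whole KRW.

T = 2 years.
Keep in ILS, deliver into the forward: 92,000,000·1.179200·235.214 = KRW 25,517,520,089.60.
Swap to KRW now, deposit: 92,000,000·252.660·1.123000 = KRW 26,103,820,560.00.
The quoted forward undervalues ILS, so borrow ILS, convert to KRW at spot, deposit the KRW at 6.15%, and buy ILS forward at 235.214 to cover the loan.
Profit = 26,103,820,560.00 − 25,517,520,089.60 = KRW 586,300,470.

KRW 586,300,470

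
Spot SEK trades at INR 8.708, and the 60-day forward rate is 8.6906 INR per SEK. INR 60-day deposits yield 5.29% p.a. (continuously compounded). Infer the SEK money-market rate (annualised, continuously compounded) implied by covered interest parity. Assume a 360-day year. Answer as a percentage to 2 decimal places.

6.49%

T = 60/360 years.
By CIP, F/S equals the INR-to-SEK growth ratio: 8.6906/8.708 = 0.9980018.
INR growth factor: e^(0.0529×60/360) = 1.0088556.
That pins the SEK growth at 1.0108755.
Take logs: ln 1.0108755 / (60/360) = 0.064901, so 6.49%.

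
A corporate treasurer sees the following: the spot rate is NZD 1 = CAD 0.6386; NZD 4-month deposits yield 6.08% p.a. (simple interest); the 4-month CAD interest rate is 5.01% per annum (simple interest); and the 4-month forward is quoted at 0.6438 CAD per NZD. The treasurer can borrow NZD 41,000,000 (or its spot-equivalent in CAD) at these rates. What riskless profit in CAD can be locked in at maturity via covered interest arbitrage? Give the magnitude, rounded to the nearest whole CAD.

T = 4/12 years.
Invest the NZD and cover forward: 41,000,000 × 1.0202666667 × 0.6438 = CAD 26,930,754.88.
Convert at spot and invest in CAD: 41,000,000 × 0.6386 × 1.016700 = CAD 26,619,849.42.
The quoted forward overvalues NZD, so borrow CAD, buy NZD at spot, deposit the NZD at 6.08%, and sell the proceeds forward at 0.6438.
Arbitrage profit = |26,930,754.88 − 26,619,849.42| = CAD 310,905.

CAD 310,905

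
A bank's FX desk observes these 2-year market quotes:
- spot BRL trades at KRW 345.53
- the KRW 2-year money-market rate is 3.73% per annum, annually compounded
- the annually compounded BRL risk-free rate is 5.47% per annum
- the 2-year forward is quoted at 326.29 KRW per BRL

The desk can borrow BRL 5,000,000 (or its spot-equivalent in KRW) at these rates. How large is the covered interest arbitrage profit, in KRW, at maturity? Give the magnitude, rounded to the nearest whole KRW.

T = 2 years.
Keep in BRL, deliver into the forward: 5,000,000·1.11239209·326.29 = KRW 1,814,812,075.23.
Swap to KRW now, deposit: 5,000,000·345.53·1.07599129 = KRW 1,858,936,352.17.
The quoted forward undervalues BRL, so borrow BRL, convert to KRW at spot, deposit the KRW at 3.73%, and buy BRL forward at 326.29 to cover the loan.
The gap between the two covered legs is KRW 44,124,277.

KRW 44,124,277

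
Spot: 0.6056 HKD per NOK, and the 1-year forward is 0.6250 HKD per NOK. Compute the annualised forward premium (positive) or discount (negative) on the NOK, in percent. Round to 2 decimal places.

T = 1 year.
Period premium: (0.6250 − 0.6056)/0.6056 = 0.0320343.
Per annum: 0.0320343 / 1 = 0.032034 = 3.20%.

+3.20%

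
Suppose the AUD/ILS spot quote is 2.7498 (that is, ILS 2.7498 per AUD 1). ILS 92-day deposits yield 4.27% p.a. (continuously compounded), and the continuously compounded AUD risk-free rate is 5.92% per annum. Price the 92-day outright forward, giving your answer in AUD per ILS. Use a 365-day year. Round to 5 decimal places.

0.36518

T = 92/365 years.
Growth of 1 ILS over T: e^(0.0427×92/365) = 1.0108209.
AUD accumulates by e^(0.0592×92/365) = 1.0150335.
So F = 2.7498 × 1.0108209 / 1.0150335 = 2.738388 (ILS/AUD).
Quoted the other way: 1/2.738388 = 0.36518 AUD per ILS.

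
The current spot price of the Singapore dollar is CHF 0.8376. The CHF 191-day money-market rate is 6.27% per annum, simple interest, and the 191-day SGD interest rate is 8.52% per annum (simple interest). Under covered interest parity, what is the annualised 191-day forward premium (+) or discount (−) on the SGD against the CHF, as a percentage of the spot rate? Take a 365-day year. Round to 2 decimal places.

T = 191/365 years.
No-arbitrage forward: 0.8376 × 1.0328101 / 1.0445841 = 0.8281590 CHF/SGD.
(F − S)/S ÷ T = (0.8281590 − 0.8376)/0.8376/(191/365) = -0.021540 → -2.15%.

-2.15%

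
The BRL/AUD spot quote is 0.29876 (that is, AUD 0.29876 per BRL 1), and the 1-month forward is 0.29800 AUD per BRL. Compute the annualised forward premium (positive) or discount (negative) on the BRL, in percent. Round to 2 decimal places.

T = 1/12 years.
(F − S)/S = (0.29800 − 0.29876)/0.29876 = -0.0025438.
Per annum: -0.0025438 / (1/12) = -0.030526 = -3.05%.

-3.05%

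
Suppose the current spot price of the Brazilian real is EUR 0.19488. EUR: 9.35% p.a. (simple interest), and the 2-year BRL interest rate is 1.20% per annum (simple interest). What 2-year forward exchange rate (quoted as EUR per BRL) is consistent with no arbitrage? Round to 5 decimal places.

T = 2 years.
EUR accumulates by 1 + 0.0935×2 = 1.187000.
BRL growth factor: 1 + 0.0120×2 = 1.024000.
So F = 0.19488 × 1.187000 / 1.024000 = 0.2259009 (EUR/BRL).

0.22590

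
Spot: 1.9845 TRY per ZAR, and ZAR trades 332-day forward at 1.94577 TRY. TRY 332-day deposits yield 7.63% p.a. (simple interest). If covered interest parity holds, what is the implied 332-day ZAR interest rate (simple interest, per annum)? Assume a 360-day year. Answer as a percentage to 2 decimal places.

9.94%

T = 332/360 years.
By CIP, F/S equals the TRY-to-ZAR growth ratio: 1.94577/1.9845 = 0.9804837.
The TRY side grows by 1 + 0.0763×332/360 = 1.0703656.
That pins the ZAR growth at 1.091671.
(1.091671 − 1)/T = 0.099402, i.e. 9.94%.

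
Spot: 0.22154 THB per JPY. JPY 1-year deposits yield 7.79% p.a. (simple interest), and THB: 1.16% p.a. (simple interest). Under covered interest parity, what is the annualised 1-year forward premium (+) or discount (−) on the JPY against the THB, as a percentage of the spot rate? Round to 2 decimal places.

-6.15%

T = 1 year.
CIP forward (THB per JPY) = 0.22154 × 1.011600/1.077900 = 0.20791341.
(F − S)/S ÷ T = (0.20791341 − 0.22154)/0.22154/1 = -0.061508 → -6.15%.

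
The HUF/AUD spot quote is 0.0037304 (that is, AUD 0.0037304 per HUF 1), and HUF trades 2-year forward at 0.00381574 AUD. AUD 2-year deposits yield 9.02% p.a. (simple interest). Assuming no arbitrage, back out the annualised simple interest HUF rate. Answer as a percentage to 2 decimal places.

T = 2 years.
F/S = 0.00381574/0.0037304 = 1.0228769 = (growth of AUD) / (growth of HUF).
AUD growth factor: 1 + 0.0902×2 = 1.180400.
Hence g_HUF = 1.1540001.
r = (1.1540001 − 1)/2 = 0.077000 → 7.70%.

7.70%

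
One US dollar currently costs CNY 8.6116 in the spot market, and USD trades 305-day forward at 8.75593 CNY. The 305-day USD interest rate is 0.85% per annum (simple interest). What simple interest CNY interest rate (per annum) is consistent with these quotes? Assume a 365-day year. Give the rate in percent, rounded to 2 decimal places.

2.87%

T = 305/365 years.
CIP gives F = S · g_CNY/g_USD, so g_CNY/g_USD = 8.75593/8.6116 = 1.0167600.
USD growth factor: 1 + 0.0085×305/365 = 1.0071027.
Hence g_CNY = 1.0239817.
(1.0239817 − 1)/T = 0.028699, i.e. 2.87%.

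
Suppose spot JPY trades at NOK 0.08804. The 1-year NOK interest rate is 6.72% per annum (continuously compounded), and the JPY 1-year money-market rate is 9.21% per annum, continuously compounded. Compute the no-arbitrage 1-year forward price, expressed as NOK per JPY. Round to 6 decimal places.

T = 1 year.
NOK accumulates by e^(0.0672×1) = 1.0695094.
JPY accumulates by e^(0.0921×1) = 1.0964745.
Forward (NOK per JPY) = 0.08804 × 1.0695094 / 1.0964745 = 0.08587487.

0.085875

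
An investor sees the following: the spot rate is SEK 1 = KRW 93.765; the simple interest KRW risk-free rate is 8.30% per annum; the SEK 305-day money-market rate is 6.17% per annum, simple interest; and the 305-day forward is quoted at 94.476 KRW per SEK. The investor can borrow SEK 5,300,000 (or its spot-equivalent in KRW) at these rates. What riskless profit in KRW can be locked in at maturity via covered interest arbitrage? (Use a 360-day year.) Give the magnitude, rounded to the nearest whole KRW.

KRW 5,002,675

T = 305/360 years.
Route A — deposit SEK, sell forward: 5,300,000 × 1.05227361111 × 94.476 = KRW 526,897,388.92.
Route B — convert at spot, deposit KRW: 5,300,000 × 93.765 × 1.07031944444 = KRW 531,900,064.35.
The quoted forward undervalues SEK, so borrow SEK, convert to KRW at spot, deposit the KRW at 8.30%, and buy SEK forward at 94.476 to cover the loan.
Profit = 531,900,064.35 − 526,897,388.92 = KRW 5,002,675.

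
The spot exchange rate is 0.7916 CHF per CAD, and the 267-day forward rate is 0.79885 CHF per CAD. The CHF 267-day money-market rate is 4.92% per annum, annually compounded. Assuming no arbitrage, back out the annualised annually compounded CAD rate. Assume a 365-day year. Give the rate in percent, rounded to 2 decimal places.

3.62%

T = 267/365 years.
By CIP, F/S equals the CHF-to-CAD growth ratio: 0.79885/0.7916 = 1.0091587.
CHF growth factor: (1 + 0.0492)^(267/365) = 1.0357572.
So the CAD growth factor = 1.0263571.
Annualise: 1.0263571^(365/267) − 1 = 0.036205 = 3.62%.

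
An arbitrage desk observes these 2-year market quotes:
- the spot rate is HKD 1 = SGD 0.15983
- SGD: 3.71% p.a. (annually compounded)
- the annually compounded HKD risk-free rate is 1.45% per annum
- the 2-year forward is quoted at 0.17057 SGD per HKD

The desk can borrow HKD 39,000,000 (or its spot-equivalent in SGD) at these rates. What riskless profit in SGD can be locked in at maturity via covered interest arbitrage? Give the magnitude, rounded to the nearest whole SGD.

T = 2 years.
Route A — deposit HKD, sell forward: 39,000,000 × 1.02921025 × 0.17057 = SGD 6,846,543.30.
Route B — convert at spot, deposit SGD: 39,000,000 × 0.15983 × 1.07557641 = SGD 6,704,465.73.
The quoted forward overvalues HKD, so borrow SGD, buy HKD at spot, deposit the HKD at 1.45%, and sell the proceeds forward at 0.17057.
The gap between the two covered legs is SGD 142,078.

SGD 142,078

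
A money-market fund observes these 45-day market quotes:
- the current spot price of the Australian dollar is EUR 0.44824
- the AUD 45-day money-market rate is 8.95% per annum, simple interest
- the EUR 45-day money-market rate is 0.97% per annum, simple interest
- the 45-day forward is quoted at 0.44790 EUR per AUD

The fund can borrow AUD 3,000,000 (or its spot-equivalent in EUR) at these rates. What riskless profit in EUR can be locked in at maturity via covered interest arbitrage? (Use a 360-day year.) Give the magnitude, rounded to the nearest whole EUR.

EUR 12,382

T = 45/360 years.
Route A — deposit AUD, sell forward: 3,000,000 × 1.0111875 × 0.44790 = EUR 1,358,732.64.
Route B — convert at spot, deposit EUR: 3,000,000 × 0.44824 × 1.0012125 = EUR 1,346,350.47.
The quoted forward overvalues AUD, so borrow EUR, buy AUD at spot, deposit the AUD at 8.95%, and sell the proceeds forward at 0.44790.
The gap between the two covered legs is EUR 12,382.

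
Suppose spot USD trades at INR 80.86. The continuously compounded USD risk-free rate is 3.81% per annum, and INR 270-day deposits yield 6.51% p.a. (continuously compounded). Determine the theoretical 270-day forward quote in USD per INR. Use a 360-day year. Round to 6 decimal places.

0.012119

T = 270/360 years.
INR accumulates by e^(0.0651×270/360) = 1.0500366.
USD accumulates by e^(0.0381×270/360) = 1.0289872.
Forward (INR per USD) = 80.86 × 1.0500366 / 1.0289872 = 82.51411.
Invert for USD per INR: 1 / 82.51411 = 0.012119.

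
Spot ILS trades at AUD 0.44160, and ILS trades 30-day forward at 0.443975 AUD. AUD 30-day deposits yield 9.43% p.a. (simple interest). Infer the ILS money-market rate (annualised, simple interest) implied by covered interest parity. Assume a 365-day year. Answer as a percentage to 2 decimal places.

2.87%

T = 30/365 years.
By CIP, F/S equals the AUD-to-ILS growth ratio: 0.443975/0.4416 = 1.0053782.
The AUD side grows by 1 + 0.0943×30/365 = 1.0077507.
So the ILS growth factor = 1.0023598.
(1.0023598 − 1)/T = 0.028711, i.e. 2.87%.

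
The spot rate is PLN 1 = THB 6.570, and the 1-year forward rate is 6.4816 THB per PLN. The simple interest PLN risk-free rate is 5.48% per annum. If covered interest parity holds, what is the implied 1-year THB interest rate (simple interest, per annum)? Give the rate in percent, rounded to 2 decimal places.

T = 1 year.
By CIP, F/S equals the THB-to-PLN growth ratio: 6.4816/6.57 = 0.9865449.
PLN growth factor: 1 + 0.0548×1 = 1.054800.
That pins the THB growth at 1.0406076.
r = (1.0406076 − 1)/1 = 0.040608 → 4.06%.

4.06%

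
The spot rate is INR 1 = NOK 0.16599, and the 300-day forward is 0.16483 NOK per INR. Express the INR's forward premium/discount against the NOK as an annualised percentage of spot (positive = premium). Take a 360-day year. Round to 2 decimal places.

T = 300/360 years.
(F − S)/S = (0.16483 − 0.16599)/0.16599 = -0.0069884.
Per annum: -0.0069884 / (300/360) = -0.008386 = -0.84%.

-0.84%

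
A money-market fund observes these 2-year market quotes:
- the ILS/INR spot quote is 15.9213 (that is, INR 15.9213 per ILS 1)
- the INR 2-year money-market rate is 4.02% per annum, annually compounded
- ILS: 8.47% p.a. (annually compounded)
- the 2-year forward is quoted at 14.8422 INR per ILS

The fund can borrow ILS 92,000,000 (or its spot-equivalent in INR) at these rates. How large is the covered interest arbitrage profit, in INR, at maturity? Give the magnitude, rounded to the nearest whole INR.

T = 2 years.
Keep in ILS, deliver into the forward: 92,000,000·1.17657409·14.8422 = INR 1,606,591,212.19.
Swap to INR now, deposit: 92,000,000·15.9213·1.08201604 = INR 1,584,893,381.94.
The quoted forward overvalues ILS, so borrow INR, buy ILS at spot, deposit the ILS at 8.47%, and sell the proceeds forward at 14.8422.
Arbitrage profit = |1,606,591,212.19 − 1,584,893,381.94| = INR 21,697,830.

INR 21,697,830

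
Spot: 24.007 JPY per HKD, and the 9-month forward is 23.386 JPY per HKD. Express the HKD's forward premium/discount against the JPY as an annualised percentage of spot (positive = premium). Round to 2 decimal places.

-3.45%

T = 9/12 years.
Period premium: (23.386 − 24.007)/24.007 = -0.0258675.
Per annum: -0.0258675 / (9/12) = -0.034490 = -3.45%.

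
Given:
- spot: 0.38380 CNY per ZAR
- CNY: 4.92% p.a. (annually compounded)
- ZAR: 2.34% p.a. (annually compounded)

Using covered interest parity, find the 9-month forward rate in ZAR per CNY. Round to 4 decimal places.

T = 9/12 years.
CNY growth factor: (1 + 0.0492)^(9/12) = 1.0366776.
Growth of 1 ZAR over T: (1 + 0.0234)^(9/12) = 1.0174992.
So F = 0.3838 × 1.0366776 / 1.0174992 = 0.3910341 (CNY/ZAR).
Quoted the other way: 1/0.3910341 = 2.5573 ZAR per CNY.

2.5573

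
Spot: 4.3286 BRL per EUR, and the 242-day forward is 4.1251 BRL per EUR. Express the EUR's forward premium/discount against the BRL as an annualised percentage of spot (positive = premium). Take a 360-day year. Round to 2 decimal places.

-6.99%

T = 242/360 years.
EUR trades forward at -4.70129% vs spot over the period.
×(1/T) gives -6.99% p.a.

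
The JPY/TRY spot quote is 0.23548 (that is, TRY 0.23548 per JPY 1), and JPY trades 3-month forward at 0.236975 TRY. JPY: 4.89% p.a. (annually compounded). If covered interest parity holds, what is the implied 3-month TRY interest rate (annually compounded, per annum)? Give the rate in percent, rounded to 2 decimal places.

7.58%

T = 3/12 years.
CIP gives F = S · g_TRY/g_JPY, so g_TRY/g_JPY = 0.236975/0.23548 = 1.0063487.
JPY growth factor: (1 + 0.0489)^(3/12) = 1.012007.
Hence g_TRY = 1.0184319.
r = 1.0184319^(12/3) − 1 = 0.075791 → 7.58%.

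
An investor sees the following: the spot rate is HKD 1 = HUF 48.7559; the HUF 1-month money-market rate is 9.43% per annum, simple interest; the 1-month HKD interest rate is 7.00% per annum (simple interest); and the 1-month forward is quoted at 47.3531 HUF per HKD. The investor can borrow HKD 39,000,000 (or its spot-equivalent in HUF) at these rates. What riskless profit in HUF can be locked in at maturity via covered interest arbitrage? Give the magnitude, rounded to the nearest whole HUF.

T = 1/12 years.
Keep in HKD, deliver into the forward: 39,000,000·1.005833333333·47.3531 = HUF 1,857,543,730.25.
Swap to HUF now, deposit: 39,000,000·48.7559·1.007858333333 = HUF 1,916,422,564.45.
The quoted forward undervalues HKD, so borrow HKD, convert to HUF at spot, deposit the HUF at 9.43%, and buy HKD forward at 47.3531 to cover the loan.
The gap between the two covered legs is HUF 58,878,834.

HUF 58,878,834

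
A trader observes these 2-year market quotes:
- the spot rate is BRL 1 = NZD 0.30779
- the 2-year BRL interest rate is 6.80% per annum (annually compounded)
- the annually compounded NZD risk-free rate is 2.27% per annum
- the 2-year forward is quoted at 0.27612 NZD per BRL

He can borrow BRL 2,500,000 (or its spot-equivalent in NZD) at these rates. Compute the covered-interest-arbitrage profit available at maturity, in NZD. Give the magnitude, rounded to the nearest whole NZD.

T = 2 years.
Route A — deposit BRL, sell forward: 2,500,000 × 1.140624 × 0.27612 = NZD 787,372.75.
Route B — convert at spot, deposit NZD: 2,500,000 × 0.30779 × 1.04591529 = NZD 804,805.67.
The quoted forward undervalues BRL, so borrow BRL, convert to NZD at spot, deposit the NZD at 2.27%, and buy BRL forward at 0.27612 to cover the loan.
Arbitrage profit = |787,372.75 − 804,805.67| = NZD 17,433.

NZD 17,433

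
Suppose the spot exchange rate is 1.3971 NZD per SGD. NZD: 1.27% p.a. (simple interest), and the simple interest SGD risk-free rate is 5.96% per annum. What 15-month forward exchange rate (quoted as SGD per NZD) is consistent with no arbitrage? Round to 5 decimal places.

0.75707

T = 15/12 years.
NZD accumulates by 1 + 0.0127×15/12 = 1.015875.
SGD growth factor: 1 + 0.0596×15/12 = 1.074500.
CIP: F = S · (grow NZD)/(grow SGD) = 1.3971 × 1.015875/1.074500 = 1.320874 NZD per SGD.
Invert for SGD per NZD: 1 / 1.320874 = 0.75707.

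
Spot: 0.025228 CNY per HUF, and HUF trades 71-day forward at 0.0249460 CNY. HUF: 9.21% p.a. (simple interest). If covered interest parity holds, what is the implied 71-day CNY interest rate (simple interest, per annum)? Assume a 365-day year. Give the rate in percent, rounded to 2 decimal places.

3.36%

T = 71/365 years.
By CIP, F/S equals the CNY-to-HUF growth ratio: 0.024946/0.025228 = 0.9888219.
HUF growth factor: 1 + 0.0921×71/365 = 1.0179153.
That pins the CNY growth at 1.0065369.
r = (1.0065369 − 1)/(71/365) = 0.033605 → 3.36%.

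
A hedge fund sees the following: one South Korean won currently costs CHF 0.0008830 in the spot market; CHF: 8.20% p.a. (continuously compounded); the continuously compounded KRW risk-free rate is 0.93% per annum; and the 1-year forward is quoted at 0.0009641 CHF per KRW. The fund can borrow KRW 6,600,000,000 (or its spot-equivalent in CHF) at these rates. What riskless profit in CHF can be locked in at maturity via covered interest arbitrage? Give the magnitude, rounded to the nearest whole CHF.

CHF 96,693

T = 1 year.
Invest the KRW and cover forward: 6,600,000,000 × 1.009343379 × 0.0009641 = CHF 6,422,512.48.
Convert at spot and invest in CHF: 6,600,000,000 × 0.0008830 × 1.08545581 = CHF 6,325,819.37.
The quoted forward overvalues KRW, so borrow CHF, buy KRW at spot, deposit the KRW at 0.93%, and sell the proceeds forward at 0.0009641.
Profit = 6,422,512.48 − 6,325,819.37 = CHF 96,693.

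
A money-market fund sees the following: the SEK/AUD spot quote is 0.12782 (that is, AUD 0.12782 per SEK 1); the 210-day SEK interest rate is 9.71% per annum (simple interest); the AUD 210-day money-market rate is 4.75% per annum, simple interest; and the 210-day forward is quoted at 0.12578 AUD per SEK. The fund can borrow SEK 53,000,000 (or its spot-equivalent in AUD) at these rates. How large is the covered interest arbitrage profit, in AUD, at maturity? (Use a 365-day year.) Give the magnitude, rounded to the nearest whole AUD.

T = 210/365 years.
Invest the SEK and cover forward: 53,000,000 × 1.055865753 × 0.12578 = AUD 7,038,760.10.
Convert at spot and invest in AUD: 53,000,000 × 0.12782 × 1.027328767 = AUD 6,959,597.64.
The quoted forward overvalues SEK, so borrow AUD, buy SEK at spot, deposit the SEK at 9.71%, and sell the proceeds forward at 0.12578.
The gap between the two covered legs is AUD 79,162.

AUD 79,162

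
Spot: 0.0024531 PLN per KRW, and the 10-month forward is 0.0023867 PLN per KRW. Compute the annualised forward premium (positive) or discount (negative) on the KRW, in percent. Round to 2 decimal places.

T = 10/12 years.
(F − S)/S = (0.0023867 − 0.0024531)/0.0024531 = -0.0270678.
Per annum: -0.0270678 / (10/12) = -0.032481 = -3.25%.

-3.25%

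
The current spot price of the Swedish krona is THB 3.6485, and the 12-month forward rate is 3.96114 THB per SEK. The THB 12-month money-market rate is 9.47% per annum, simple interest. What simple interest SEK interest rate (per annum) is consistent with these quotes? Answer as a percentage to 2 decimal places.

T = 1 year.
CIP gives F = S · g_THB/g_SEK, so g_THB/g_SEK = 3.96114/3.6485 = 1.0856900.
The THB side grows by 1 + 0.0947×1 = 1.094700.
That pins the SEK growth at 1.0082989.
(1.0082989 − 1)/T = 0.008299, i.e. 0.83%.

0.83%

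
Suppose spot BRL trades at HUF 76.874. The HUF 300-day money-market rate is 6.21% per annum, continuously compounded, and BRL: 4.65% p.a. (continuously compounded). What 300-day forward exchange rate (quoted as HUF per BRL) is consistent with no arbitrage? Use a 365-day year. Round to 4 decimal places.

77.8660

T = 300/365 years.
HUF growth factor: e^(0.0621×300/365) = 1.05236614.
Growth of 1 BRL over T: e^(0.0465×300/365) = 1.03895892.
Forward (HUF per BRL) = 76.874 × 1.05236614 / 1.03895892 = 77.866019.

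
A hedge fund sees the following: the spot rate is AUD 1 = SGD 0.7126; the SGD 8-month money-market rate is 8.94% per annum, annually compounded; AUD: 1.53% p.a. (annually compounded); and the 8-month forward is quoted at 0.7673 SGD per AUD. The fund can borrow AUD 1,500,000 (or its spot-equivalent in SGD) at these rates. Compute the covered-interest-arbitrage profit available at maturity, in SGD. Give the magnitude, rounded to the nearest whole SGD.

T = 8/12 years.
Keep in AUD, deliver into the forward: 1,500,000·1.010174165·0.7673 = SGD 1,162,659.96.
Swap to SGD now, deposit: 1,500,000·0.7126·1.058745508 = SGD 1,131,693.07.
The quoted forward overvalues AUD, so borrow SGD, buy AUD at spot, deposit the AUD at 1.53%, and sell the proceeds forward at 0.7673.
Profit = 1,162,659.96 − 1,131,693.07 = SGD 30,967.

SGD 30,967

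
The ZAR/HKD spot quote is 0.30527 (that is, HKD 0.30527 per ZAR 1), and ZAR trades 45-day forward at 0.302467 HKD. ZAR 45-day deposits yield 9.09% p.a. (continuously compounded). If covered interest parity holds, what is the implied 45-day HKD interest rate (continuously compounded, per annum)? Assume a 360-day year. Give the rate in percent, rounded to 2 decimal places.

T = 45/360 years.
By CIP, F/S equals the HKD-to-ZAR growth ratio: 0.302467/0.30527 = 0.9908180.
The ZAR side grows by e^(0.0909×45/360) = 1.0114273.
Hence g_HKD = 1.0021404.
Take logs: ln 1.0021404 / (45/360) = 0.017105, so 1.71%.

1.71%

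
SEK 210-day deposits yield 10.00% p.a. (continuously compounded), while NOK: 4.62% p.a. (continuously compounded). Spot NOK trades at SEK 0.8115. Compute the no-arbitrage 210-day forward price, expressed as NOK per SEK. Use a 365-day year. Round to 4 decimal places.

T = 210/365 years.
SEK accumulates by e^(0.1000×210/365) = 1.0592215.
Growth of 1 NOK over T: e^(0.0462×210/365) = 1.0269372.
Forward (SEK per NOK) = 0.8115 × 1.0592215 / 1.0269372 = 0.8370115.
Invert for NOK per SEK: 1 / 0.8370115 = 1.1947.

1.1947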